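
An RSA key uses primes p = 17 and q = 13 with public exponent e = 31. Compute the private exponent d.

φ(n) = (p−1)(q−1) = 16·12 = 192.
Need d with 31·d ≡ 1 (mod 192). Apply the extended Euclidean algorithm:
192 = 6·31 + 6
31 = 5·6 + 1
6 = 6·1 + 0
Back-substitute:
1 = 31 − 5·6
1 = −5·192 + 31·31
So 31·31 ≡ 1 (mod 192), hence d = 31.

31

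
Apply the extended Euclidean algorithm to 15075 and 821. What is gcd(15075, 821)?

1

Repeated division:
15075 = 18*821 + 297
821 = 2*297 + 227
297 = 1*227 + 70
227 = 3*70 + 17
70 = 4*17 + 2
17 = 8*2 + 1
2 = 2*1 + 0
gcd(15075, 821) = 1.
Working backward:
1 = 17 − 8·2
1 = −8·70 + 33·17
1 = 33·227 − 107·70
1 = −107·297 + 140·227
1 = 140·821 − 387·297
1 = −387·15075 + 7106·821
So 1 = (-387)·15075 + (7106)·821.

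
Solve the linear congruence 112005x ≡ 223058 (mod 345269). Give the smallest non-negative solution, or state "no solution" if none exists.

First find gcd(112005, 345269):
345269 = 3*112005 + 9254
112005 = 12*9254 + 957
9254 = 9*957 + 641
957 = 1*641 + 316
641 = 2*316 + 9
316 = 35*9 + 1
9 = 9*1 + 0
gcd = 1, so a unique solution mod 345269 exists.
Back-substitute for the Bézout coefficients:
1 = 316 − 35·9
1 = −35·641 + 71·316
1 = 71·957 − 106·641
1 = −106·9254 + 1025·957
1 = 1025·112005 − 12406·9254
1 = −12406·345269 + 38243·112005
So 112005·(38243) ≡ 1 (mod 345269), giving 112005⁻¹ ≡ 38243.
x ≡ 112005⁻¹·223058 ≡ 38243·223058 ≡ 191180 (mod 345269).

191180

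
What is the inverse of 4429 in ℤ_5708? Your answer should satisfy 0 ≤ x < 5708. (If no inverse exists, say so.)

Run Euclid on (5708, 4429):
5708 = 1·4429 + 1279
4429 = 3·1279 + 592
1279 = 2·592 + 95
592 = 6·95 + 22
95 = 4·22 + 7
22 = 3·7 + 1
7 = 7·1 + 0
Since gcd(4429, 5708) = 1, back-substitute to write 1 as a combination:
1 = 22 − 3·7
1 = −3·95 + 13·22
1 = 13·592 − 81·95
1 = −81·1279 + 175·592
1 = 175·4429 − 606·1279
1 = −606·5708 + 781·4429
So 4429·781 ≡ 1 (mod 5708).

781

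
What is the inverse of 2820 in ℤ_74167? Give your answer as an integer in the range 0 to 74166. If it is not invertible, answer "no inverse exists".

Extended Euclidean algorithm:
74167 = 26·2820 + 847
2820 = 3·847 + 279
847 = 3·279 + 10
279 = 27·10 + 9
10 = 1·9 + 1
9 = 9·1 + 0
Since gcd(2820, 74167) = 1, back-substitute to write 1 as a combination:
1 = 10 − 9
1 = −279 + 28·10
1 = 28·847 − 85·279
1 = −85·2820 + 283·847
1 = 283·74167 − 7443·2820
Hence 2820⁻¹ ≡ -7443 ≡ 66724 (mod 74167).

66724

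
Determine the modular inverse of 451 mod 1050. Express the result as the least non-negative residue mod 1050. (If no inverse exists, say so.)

gcd(1050, 451) by repeated division:
1050 = 2*451 + 148
451 = 3*148 + 7
148 = 21*7 + 1
7 = 7*1 + 0
The gcd is 1. Working backward:
1 = 148 − 21·7
1 = −21·451 + 64·148
1 = 64·1050 − 149·451
So 451·(-149) ≡ 1 (mod 1050), and -149 ≡ 901 (mod 1050).

901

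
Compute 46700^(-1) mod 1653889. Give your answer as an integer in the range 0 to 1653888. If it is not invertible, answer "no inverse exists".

Run Euclid on (1653889, 46700):
1653889 = 35*46700 + 19389
46700 = 2*19389 + 7922
19389 = 2*7922 + 3545
7922 = 2*3545 + 832
3545 = 4*832 + 217
832 = 3*217 + 181
217 = 1*181 + 36
181 = 5*36 + 1
36 = 36*1 + 0
The gcd is 1. Working backward:
1 = 181 − 5·36
1 = −5·217 + 6·181
1 = 6·832 − 23·217
1 = −23·3545 + 98·832
1 = 98·7922 − 219·3545
1 = −219·19389 + 536·7922
1 = 536·46700 − 1291·19389
1 = −1291·1653889 + 45721·46700
So 46700·45721 ≡ 1 (mod 1653889).

45721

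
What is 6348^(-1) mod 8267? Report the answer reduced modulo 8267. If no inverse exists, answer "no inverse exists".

1189

Extended Euclidean algorithm:
8267 = 1·6348 + 1919
6348 = 3·1919 + 591
1919 = 3·591 + 146
591 = 4·146 + 7
146 = 20·7 + 6
7 = 1·6 + 1
6 = 6·1 + 0
The gcd is 1. Working backward:
1 = 7 − 6
1 = −146 + 21·7
1 = 21·591 − 85·146
1 = −85·1919 + 276·591
1 = 276·6348 − 913·1919
1 = −913·8267 + 1189·6348
So 6348·1189 ≡ 1 (mod 8267).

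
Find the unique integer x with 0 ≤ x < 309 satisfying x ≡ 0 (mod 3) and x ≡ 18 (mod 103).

Write x = 0 + 3·k. Then 3·k ≡ 18 − 0 ≡ 18 (mod 103).
Need 3⁻¹ mod 103. Extended Euclid on (103, 3):
103 = 34·3 + 1
3 = 3·1 + 0
Back-substitute:
1 = 103 − 34·3
3⁻¹ ≡ 69 (mod 103), so k ≡ 69·18 ≡ 6 (mod 103).
x = 0 + 3·6 = 18.

18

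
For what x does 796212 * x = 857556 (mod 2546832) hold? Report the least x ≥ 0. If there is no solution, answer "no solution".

202689

First find gcd(796212, 2546832):
2546832 = 3*796212 + 158196
796212 = 5*158196 + 5232
158196 = 30*5232 + 1236
5232 = 4*1236 + 288
1236 = 4*288 + 84
288 = 3*84 + 36
84 = 2*36 + 12
36 = 3*12 + 0
gcd = 12 and 12 | 857556, so solutions exist. Divide through by 12: 66351x ≡ 71463 (mod 212236).
Now find 66351⁻¹ mod 212236:
212236 = 3×66351 + 13183
66351 = 5×13183 + 436
13183 = 30×436 + 103
436 = 4×103 + 24
103 = 4×24 + 7
24 = 3×7 + 3
7 = 2×3 + 1
3 = 3×1 + 0
Back-substitute:
1 = 7 − 2·3
1 = −2·24 + 7·7
1 = 7·103 − 30·24
1 = −30·436 + 127·103
1 = 127·13183 − 3840·436
1 = −3840·66351 + 19327·13183
1 = 19327·212236 − 61821·66351
So 66351·(-61821) ≡ 1 (mod 212236), i.e. 66351⁻¹ ≡ 150415.
Then x ≡ 150415·71463 ≡ 202689 (mod 212236); the smallest non-negative solution is x = 202689.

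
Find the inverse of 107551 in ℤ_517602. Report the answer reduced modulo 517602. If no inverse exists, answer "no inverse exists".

419131

Apply the Euclidean algorithm to 517602 and 107551:
517602 = 4*107551 + 87398
107551 = 1*87398 + 20153
87398 = 4*20153 + 6786
20153 = 2*6786 + 6581
6786 = 1*6581 + 205
6581 = 32*205 + 21
205 = 9*21 + 16
21 = 1*16 + 5
16 = 3*5 + 1
5 = 5*1 + 0
The gcd is 1. Working backward:
1 = 16 − 3·5
1 = −3·21 + 4·16
1 = 4·205 − 39·21
1 = −39·6581 + 1252·205
1 = 1252·6786 − 1291·6581
1 = −1291·20153 + 3834·6786
1 = 3834·87398 − 16627·20153
1 = −16627·107551 + 20461·87398
1 = 20461·517602 − 98471·107551
So 107551·(-98471) ≡ 1 (mod 517602), and -98471 ≡ 419131 (mod 517602).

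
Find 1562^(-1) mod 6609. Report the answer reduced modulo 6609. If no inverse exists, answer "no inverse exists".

5657

Extended Euclidean algorithm:
6609 = 4*1562 + 361
1562 = 4*361 + 118
361 = 3*118 + 7
118 = 16*7 + 6
7 = 1*6 + 1
6 = 6*1 + 0
gcd = 1, so the inverse exists. Back-substitute:
1 = 7 − 6
1 = −118 + 17·7
1 = 17·361 − 52·118
1 = −52·1562 + 225·361
1 = 225·6609 − 952·1562
So 1562·(-952) ≡ 1 (mod 6609), and -952 ≡ 5657 (mod 6609).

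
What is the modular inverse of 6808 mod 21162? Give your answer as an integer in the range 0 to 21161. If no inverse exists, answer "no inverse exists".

no inverse exists

Euclidean algorithm on 21162, 6808:
21162 = 3·6808 + 738
6808 = 9·738 + 166
738 = 4·166 + 74
166 = 2·74 + 18
74 = 4·18 + 2
18 = 9·2 + 0
The gcd is 2, not 1, hence no inverse exists.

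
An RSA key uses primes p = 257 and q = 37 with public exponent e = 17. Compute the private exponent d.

φ(n) = (p−1)(q−1) = 256·36 = 9216.
Need d with 17·d ≡ 1 (mod 9216). Apply the extended Euclidean algorithm:
9216 = 542·17 + 2
17 = 8·2 + 1
2 = 2·1 + 0
Back-substitute:
1 = 17 − 8·2
1 = −8·9216 + 4337·17
So 17·4337 ≡ 1 (mod 9216), hence d = 4337.

4337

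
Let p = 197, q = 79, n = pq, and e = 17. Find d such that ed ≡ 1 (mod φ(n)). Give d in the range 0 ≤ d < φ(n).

φ(n) = (p−1)(q−1) = 196·78 = 15288.
Need d with 17·d ≡ 1 (mod 15288). Apply the extended Euclidean algorithm:
15288 = 899×17 + 5
17 = 3×5 + 2
5 = 2×2 + 1
2 = 2×1 + 0
Back-substitute:
1 = 5 − 2·2
1 = −2·17 + 7·5
1 = 7·15288 − 6295·17
So 17·(-6295) ≡ 1 (mod 15288), hence d ≡ -6295 ≡ 8993 (mod 15288).

8993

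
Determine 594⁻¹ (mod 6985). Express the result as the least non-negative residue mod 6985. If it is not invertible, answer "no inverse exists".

Compute gcd(594, 6985):
6985 = 11·594 + 451
594 = 1·451 + 143
451 = 3·143 + 22
143 = 6·22 + 11
22 = 2·11 + 0
gcd(594, 6985) = 11 ≠ 1, so 594 has no multiplicative inverse modulo 6985.

no inverse exists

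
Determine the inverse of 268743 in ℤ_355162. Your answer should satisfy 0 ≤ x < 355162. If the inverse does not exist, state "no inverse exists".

311319

Extended Euclidean algorithm:
355162 = 1·268743 + 86419
268743 = 3·86419 + 9486
86419 = 9·9486 + 1045
9486 = 9·1045 + 81
1045 = 12·81 + 73
81 = 1·73 + 8
73 = 9·8 + 1
8 = 8·1 + 0
gcd = 1, so the inverse exists. Back-substitute:
1 = 73 − 9·8
1 = −9·81 + 10·73
1 = 10·1045 − 129·81
1 = −129·9486 + 1171·1045
1 = 1171·86419 − 10668·9486
1 = −10668·268743 + 33175·86419
1 = 33175·355162 − 43843·268743
Hence 268743⁻¹ ≡ -43843 ≡ 311319 (mod 355162).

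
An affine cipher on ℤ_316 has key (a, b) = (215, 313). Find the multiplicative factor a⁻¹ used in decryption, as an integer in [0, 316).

Extended Euclidean algorithm:
316 = 1×215 + 101
215 = 2×101 + 13
101 = 7×13 + 10
13 = 1×10 + 3
10 = 3×3 + 1
3 = 3×1 + 0
gcd = 1, so the inverse exists. Back-substitute:
1 = 10 − 3·3
1 = −3·13 + 4·10
1 = 4·101 − 31·13
1 = −31·215 + 66·101
1 = 66·316 − 97·215
Hence 215⁻¹ ≡ -97 ≡ 219 (mod 316).

219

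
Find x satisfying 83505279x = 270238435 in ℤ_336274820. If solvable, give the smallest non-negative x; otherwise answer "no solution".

First find gcd(83505279, 336274820):
336274820 = 4×83505279 + 2253704
83505279 = 37×2253704 + 118231
2253704 = 19×118231 + 7315
118231 = 16×7315 + 1191
7315 = 6×1191 + 169
1191 = 7×169 + 8
169 = 21×8 + 1
8 = 8×1 + 0
gcd = 1, so a unique solution mod 336274820 exists.
Back-substitute for the Bézout coefficients:
1 = 169 − 21·8
1 = −21·1191 + 148·169
1 = 148·7315 − 909·1191
1 = −909·118231 + 14692·7315
1 = 14692·2253704 − 280057·118231
1 = −280057·83505279 + 10376801·2253704
1 = 10376801·336274820 − 41787261·83505279
So 83505279·(-41787261) ≡ 1 (mod 336274820), giving 83505279⁻¹ ≡ 294487559.
x ≡ 83505279⁻¹·270238435 ≡ 294487559·270238435 ≡ 75700985 (mod 336274820).

75700985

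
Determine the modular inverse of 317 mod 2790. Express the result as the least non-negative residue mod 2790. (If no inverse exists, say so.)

1373

Apply the Euclidean algorithm to 2790 and 317:
2790 = 8×317 + 254
317 = 1×254 + 63
254 = 4×63 + 2
63 = 31×2 + 1
2 = 2×1 + 0
gcd = 1, so the inverse exists. Back-substitute:
1 = 63 − 31·2
1 = −31·254 + 125·63
1 = 125·317 − 156·254
1 = −156·2790 + 1373·317
So 317·1373 ≡ 1 (mod 2790).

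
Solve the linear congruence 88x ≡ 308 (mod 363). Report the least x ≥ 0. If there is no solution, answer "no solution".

First find gcd(88, 363):
363 = 4*88 + 11
88 = 8*11 + 0
gcd = 11 and 11 | 308, so solutions exist. Divide through by 11: 8x ≡ 28 (mod 33).
Now find 8⁻¹ mod 33:
33 = 4·8 + 1
8 = 8·1 + 0
Back-substitute:
1 = 33 − 4·8
So 8·(-4) ≡ 1 (mod 33), i.e. 8⁻¹ ≡ 29.
Then x ≡ 29·28 ≡ 20 (mod 33); the smallest non-negative solution is x = 20.

20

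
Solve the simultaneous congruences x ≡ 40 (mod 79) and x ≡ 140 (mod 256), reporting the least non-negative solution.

Write x = 40 + 79·k. Then 79·k ≡ 140 − 40 ≡ 100 (mod 256).
Need 79⁻¹ mod 256. Extended Euclid on (256, 79):
256 = 3*79 + 19
79 = 4*19 + 3
19 = 6*3 + 1
3 = 3*1 + 0
Back-substitute:
1 = 19 − 6·3
1 = −6·79 + 25·19
1 = 25·256 − 81·79
79⁻¹ ≡ 175 (mod 256), so k ≡ 175·100 ≡ 92 (mod 256).
x = 40 + 79·92 = 7308.

7308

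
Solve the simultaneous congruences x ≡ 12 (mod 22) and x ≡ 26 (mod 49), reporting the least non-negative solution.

320

Write x = 12 + 22·k. Then 22·k ≡ 26 − 12 ≡ 14 (mod 49).
Need 22⁻¹ mod 49. Extended Euclid on (49, 22):
49 = 2·22 + 5
22 = 4·5 + 2
5 = 2·2 + 1
2 = 2·1 + 0
Back-substitute:
1 = 5 − 2·2
1 = −2·22 + 9·5
1 = 9·49 − 20·22
22⁻¹ ≡ 29 (mod 49), so k ≡ 29·14 ≡ 14 (mod 49).
x = 12 + 22·14 = 320.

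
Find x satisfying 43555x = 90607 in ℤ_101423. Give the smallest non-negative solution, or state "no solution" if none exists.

First find gcd(43555, 101423):
101423 = 2·43555 + 14313
43555 = 3·14313 + 616
14313 = 23·616 + 145
616 = 4·145 + 36
145 = 4·36 + 1
36 = 36·1 + 0
gcd = 1, so a unique solution mod 101423 exists.
Back-substitute for the Bézout coefficients:
1 = 145 − 4·36
1 = −4·616 + 17·145
1 = 17·14313 − 395·616
1 = −395·43555 + 1202·14313
1 = 1202·101423 − 2799·43555
So 43555·(-2799) ≡ 1 (mod 101423), giving 43555⁻¹ ≡ 98624.
x ≡ 43555⁻¹·90607 ≡ 98624·90607 ≡ 49930 (mod 101423).

49930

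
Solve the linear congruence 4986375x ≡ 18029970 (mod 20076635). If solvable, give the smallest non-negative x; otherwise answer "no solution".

2786617

First find gcd(4986375, 20076635):
20076635 = 4×4986375 + 131135
4986375 = 38×131135 + 3245
131135 = 40×3245 + 1335
3245 = 2×1335 + 575
1335 = 2×575 + 185
575 = 3×185 + 20
185 = 9×20 + 5
20 = 4×5 + 0
gcd = 5 and 5 | 18029970, so solutions exist. Divide through by 5: 997275x ≡ 3605994 (mod 4015327).
Now find 997275⁻¹ mod 4015327:
4015327 = 4*997275 + 26227
997275 = 38*26227 + 649
26227 = 40*649 + 267
649 = 2*267 + 115
267 = 2*115 + 37
115 = 3*37 + 4
37 = 9*4 + 1
4 = 4*1 + 0
Back-substitute:
1 = 37 − 9·4
1 = −9·115 + 28·37
1 = 28·267 − 65·115
1 = −65·649 + 158·267
1 = 158·26227 − 6385·649
1 = −6385·997275 + 242788·26227
1 = 242788·4015327 − 977537·997275
So 997275·(-977537) ≡ 1 (mod 4015327), i.e. 997275⁻¹ ≡ 3037790.
Then x ≡ 3037790·3605994 ≡ 2786617 (mod 4015327); the smallest non-negative solution is x = 2786617.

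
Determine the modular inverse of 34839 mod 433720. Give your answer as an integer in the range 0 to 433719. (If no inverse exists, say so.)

Euclidean algorithm on 433720, 34839:
433720 = 12×34839 + 15652
34839 = 2×15652 + 3535
15652 = 4×3535 + 1512
3535 = 2×1512 + 511
1512 = 2×511 + 490
511 = 1×490 + 21
490 = 23×21 + 7
21 = 3×7 + 0
gcd(34839, 433720) = 7 ≠ 1, so 34839 has no multiplicative inverse modulo 433720.

no inverse exists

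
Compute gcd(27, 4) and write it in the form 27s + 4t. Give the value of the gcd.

1

Apply Euclid's algorithm to 27 and 4:
27 = 6×4 + 3
4 = 1×3 + 1
3 = 3×1 + 0
gcd(27, 4) = 1.
Express as a combination:
1 = 4 − 3
1 = −27 + 7·4
So 1 = (-1)·27 + (7)·4.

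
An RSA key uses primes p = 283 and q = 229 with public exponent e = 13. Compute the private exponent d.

34621

φ(n) = (p−1)(q−1) = 282·228 = 64296.
Need d with 13·d ≡ 1 (mod 64296). Apply the extended Euclidean algorithm:
64296 = 4945*13 + 11
13 = 1*11 + 2
11 = 5*2 + 1
2 = 2*1 + 0
Back-substitute:
1 = 11 − 5·2
1 = −5·13 + 6·11
1 = 6·64296 − 29675·13
So 13·(-29675) ≡ 1 (mod 64296), hence d ≡ -29675 ≡ 34621 (mod 64296).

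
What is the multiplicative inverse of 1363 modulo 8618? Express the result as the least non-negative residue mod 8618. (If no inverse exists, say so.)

Run Euclid on (8618, 1363):
8618 = 6×1363 + 440
1363 = 3×440 + 43
440 = 10×43 + 10
43 = 4×10 + 3
10 = 3×3 + 1
3 = 3×1 + 0
The gcd is 1. Working backward:
1 = 10 − 3·3
1 = −3·43 + 13·10
1 = 13·440 − 133·43
1 = −133·1363 + 412·440
1 = 412·8618 − 2605·1363
Hence 1363⁻¹ ≡ -2605 ≡ 6013 (mod 8618).

6013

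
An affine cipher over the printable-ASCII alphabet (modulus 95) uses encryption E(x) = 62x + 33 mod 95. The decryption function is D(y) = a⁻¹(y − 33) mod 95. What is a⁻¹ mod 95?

Extended Euclidean algorithm:
95 = 1·62 + 33
62 = 1·33 + 29
33 = 1·29 + 4
29 = 7·4 + 1
4 = 4·1 + 0
Since gcd(62, 95) = 1, back-substitute to write 1 as a combination:
1 = 29 − 7·4
1 = −7·33 + 8·29
1 = 8·62 − 15·33
1 = −15·95 + 23·62
So 62·23 ≡ 1 (mod 95).

23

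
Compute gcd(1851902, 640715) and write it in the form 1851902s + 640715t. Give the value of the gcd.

Euclidean algorithm:
1851902 = 2×640715 + 570472
640715 = 1×570472 + 70243
570472 = 8×70243 + 8528
70243 = 8×8528 + 2019
8528 = 4×2019 + 452
2019 = 4×452 + 211
452 = 2×211 + 30
211 = 7×30 + 1
30 = 30×1 + 0
gcd(1851902, 640715) = 1.
Back-substituting:
1 = 211 − 7·30
1 = −7·452 + 15·211
1 = 15·2019 − 67·452
1 = −67·8528 + 283·2019
1 = 283·70243 − 2331·8528
1 = −2331·570472 + 18931·70243
1 = 18931·640715 − 21262·570472
1 = −21262·1851902 + 61455·640715
So 1 = (-21262)·1851902 + (61455)·640715.

1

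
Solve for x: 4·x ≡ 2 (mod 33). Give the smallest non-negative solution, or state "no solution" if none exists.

17

First find gcd(4, 33):
33 = 8·4 + 1
4 = 4·1 + 0
gcd = 1, so a unique solution mod 33 exists.
Back-substitute for the Bézout coefficients:
1 = 33 − 8·4
So 4·(-8) ≡ 1 (mod 33), giving 4⁻¹ ≡ 25.
x ≡ 4⁻¹·2 ≡ 25·2 ≡ 17 (mod 33).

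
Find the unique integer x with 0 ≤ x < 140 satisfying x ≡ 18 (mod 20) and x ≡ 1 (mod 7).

Write x = 18 + 20·k. Then 20·k ≡ 1 − 18 ≡ 4 (mod 7).
Need 20⁻¹ mod 7. Extended Euclid on (7, 6):
7 = 1·6 + 1
6 = 6·1 + 0
Back-substitute:
1 = 7 − 6
20⁻¹ ≡ 6 (mod 7), so k ≡ 6·4 ≡ 3 (mod 7).
x = 18 + 20·3 = 78.

78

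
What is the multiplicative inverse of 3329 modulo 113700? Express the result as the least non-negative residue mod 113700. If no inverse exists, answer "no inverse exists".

Apply the Euclidean algorithm to 113700 and 3329:
113700 = 34·3329 + 514
3329 = 6·514 + 245
514 = 2·245 + 24
245 = 10·24 + 5
24 = 4·5 + 4
5 = 1·4 + 1
4 = 4·1 + 0
The gcd is 1. Working backward:
1 = 5 − 4
1 = −24 + 5·5
1 = 5·245 − 51·24
1 = −51·514 + 107·245
1 = 107·3329 − 693·514
1 = −693·113700 + 23669·3329
So 3329·23669 ≡ 1 (mod 113700).

23669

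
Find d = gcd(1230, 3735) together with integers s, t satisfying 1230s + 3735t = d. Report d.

15

Repeated division:
3735 = 3*1230 + 45
1230 = 27*45 + 15
45 = 3*15 + 0
gcd(1230, 3735) = 15.
Back-substituting:
15 = 1230 − 27·45
15 = −27·3735 + 82·1230
So 15 = (-27)·3735 + (82)·1230.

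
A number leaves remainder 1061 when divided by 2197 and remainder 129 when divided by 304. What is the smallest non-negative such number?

Write x = 1061 + 2197·k. Then 2197·k ≡ 129 − 1061 ≡ 284 (mod 304).
Need 2197⁻¹ mod 304. Extended Euclid on (304, 69):
304 = 4*69 + 28
69 = 2*28 + 13
28 = 2*13 + 2
13 = 6*2 + 1
2 = 2*1 + 0
Back-substitute:
1 = 13 − 6·2
1 = −6·28 + 13·13
1 = 13·69 − 32·28
1 = −32·304 + 141·69
2197⁻¹ ≡ 141 (mod 304), so k ≡ 141·284 ≡ 220 (mod 304).
x = 1061 + 2197·220 = 484401.

484401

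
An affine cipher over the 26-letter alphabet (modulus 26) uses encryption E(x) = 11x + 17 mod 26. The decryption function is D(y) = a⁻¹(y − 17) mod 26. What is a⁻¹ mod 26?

Extended Euclidean algorithm:
26 = 2×11 + 4
11 = 2×4 + 3
4 = 1×3 + 1
3 = 3×1 + 0
Since gcd(11, 26) = 1, back-substitute to write 1 as a combination:
1 = 4 − 3
1 = −11 + 3·4
1 = 3·26 − 7·11
So 11·(-7) ≡ 1 (mod 26), and -7 ≡ 19 (mod 26).

19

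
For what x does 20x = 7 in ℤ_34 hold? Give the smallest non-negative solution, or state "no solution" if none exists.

gcd(20, 34):
34 = 1*20 + 14
20 = 1*14 + 6
14 = 2*6 + 2
6 = 3*2 + 0
gcd = 2, but 2 ∤ 7, so the congruence has no solution.

no solution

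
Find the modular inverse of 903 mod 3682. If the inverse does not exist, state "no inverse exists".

Euclidean algorithm on 3682, 903:
3682 = 4·903 + 70
903 = 12·70 + 63
70 = 1·63 + 7
63 = 9·7 + 0
gcd(903, 3682) = 7 ≠ 1, so 903 has no multiplicative inverse modulo 3682.

no inverse exists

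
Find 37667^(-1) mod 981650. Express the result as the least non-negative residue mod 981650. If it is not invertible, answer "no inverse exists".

gcd(981650, 37667) by repeated division:
981650 = 26×37667 + 2308
37667 = 16×2308 + 739
2308 = 3×739 + 91
739 = 8×91 + 11
91 = 8×11 + 3
11 = 3×3 + 2
3 = 1×2 + 1
2 = 2×1 + 0
The gcd is 1. Working backward:
1 = 3 − 2
1 = −11 + 4·3
1 = 4·91 − 33·11
1 = −33·739 + 268·91
1 = 268·2308 − 837·739
1 = −837·37667 + 13660·2308
1 = 13660·981650 − 355997·37667
Hence 37667⁻¹ ≡ -355997 ≡ 625653 (mod 981650).

625653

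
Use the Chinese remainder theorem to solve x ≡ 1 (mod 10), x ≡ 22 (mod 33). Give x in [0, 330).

121

Write x = 1 + 10·k. Then 10·k ≡ 22 − 1 ≡ 21 (mod 33).
Need 10⁻¹ mod 33. Extended Euclid on (33, 10):
33 = 3×10 + 3
10 = 3×3 + 1
3 = 3×1 + 0
Back-substitute:
1 = 10 − 3·3
1 = −3·33 + 10·10
10⁻¹ ≡ 10 (mod 33), so k ≡ 10·21 ≡ 12 (mod 33).
x = 1 + 10·12 = 121.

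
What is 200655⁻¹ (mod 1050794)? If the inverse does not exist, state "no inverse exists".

gcd(1050794, 200655) by repeated division:
1050794 = 5·200655 + 47519
200655 = 4·47519 + 10579
47519 = 4·10579 + 5203
10579 = 2·5203 + 173
5203 = 30·173 + 13
173 = 13·13 + 4
13 = 3·4 + 1
4 = 4·1 + 0
gcd = 1, so the inverse exists. Back-substitute:
1 = 13 − 3·4
1 = −3·173 + 40·13
1 = 40·5203 − 1203·173
1 = −1203·10579 + 2446·5203
1 = 2446·47519 − 10987·10579
1 = −10987·200655 + 46394·47519
1 = 46394·1050794 − 242957·200655
Thus 200655·(-242957) ≡ 1 (mod 1050794); reducing, -242957 mod 1050794 = 807837.

807837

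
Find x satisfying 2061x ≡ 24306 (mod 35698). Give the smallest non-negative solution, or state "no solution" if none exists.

First find gcd(2061, 35698):
35698 = 17×2061 + 661
2061 = 3×661 + 78
661 = 8×78 + 37
78 = 2×37 + 4
37 = 9×4 + 1
4 = 4×1 + 0
gcd = 1, so a unique solution mod 35698 exists.
Back-substitute for the Bézout coefficients:
1 = 37 − 9·4
1 = −9·78 + 19·37
1 = 19·661 − 161·78
1 = −161·2061 + 502·661
1 = 502·35698 − 8695·2061
So 2061·(-8695) ≡ 1 (mod 35698), giving 2061⁻¹ ≡ 27003.
x ≡ 2061⁻¹·24306 ≡ 27003·24306 ≡ 27188 (mod 35698).

27188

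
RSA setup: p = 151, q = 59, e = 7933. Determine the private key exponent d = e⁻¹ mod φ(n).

φ(n) = (p−1)(q−1) = 150·58 = 8700.
Need d with 7933·d ≡ 1 (mod 8700). Apply the extended Euclidean algorithm:
8700 = 1×7933 + 767
7933 = 10×767 + 263
767 = 2×263 + 241
263 = 1×241 + 22
241 = 10×22 + 21
22 = 1×21 + 1
21 = 21×1 + 0
Back-substitute:
1 = 22 − 21
1 = −241 + 11·22
1 = 11·263 − 12·241
1 = −12·767 + 35·263
1 = 35·7933 − 362·767
1 = −362·8700 + 397·7933
So 7933·397 ≡ 1 (mod 8700), hence d = 397.

397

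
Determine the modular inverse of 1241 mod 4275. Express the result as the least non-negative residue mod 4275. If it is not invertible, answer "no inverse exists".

gcd(4275, 1241) by repeated division:
4275 = 3·1241 + 552
1241 = 2·552 + 137
552 = 4·137 + 4
137 = 34·4 + 1
4 = 4·1 + 0
gcd = 1, so the inverse exists. Back-substitute:
1 = 137 − 34·4
1 = −34·552 + 137·137
1 = 137·1241 − 308·552
1 = −308·4275 + 1061·1241
So 1241·1061 ≡ 1 (mod 4275).

1061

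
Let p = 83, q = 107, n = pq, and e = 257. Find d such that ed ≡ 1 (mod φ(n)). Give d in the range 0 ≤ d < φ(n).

φ(n) = (p−1)(q−1) = 82·106 = 8692.
Need d with 257·d ≡ 1 (mod 8692). Apply the extended Euclidean algorithm:
8692 = 33*257 + 211
257 = 1*211 + 46
211 = 4*46 + 27
46 = 1*27 + 19
27 = 1*19 + 8
19 = 2*8 + 3
8 = 2*3 + 2
3 = 1*2 + 1
2 = 2*1 + 0
Back-substitute:
1 = 3 − 2
1 = −8 + 3·3
1 = 3·19 − 7·8
1 = −7·27 + 10·19
1 = 10·46 − 17·27
1 = −17·211 + 78·46
1 = 78·257 − 95·211
1 = −95·8692 + 3213·257
So 257·3213 ≡ 1 (mod 8692), hence d = 3213.

3213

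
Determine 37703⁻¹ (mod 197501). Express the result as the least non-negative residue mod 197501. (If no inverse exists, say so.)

44463

Extended Euclidean algorithm:
197501 = 5*37703 + 8986
37703 = 4*8986 + 1759
8986 = 5*1759 + 191
1759 = 9*191 + 40
191 = 4*40 + 31
40 = 1*31 + 9
31 = 3*9 + 4
9 = 2*4 + 1
4 = 4*1 + 0
Since gcd(37703, 197501) = 1, back-substitute to write 1 as a combination:
1 = 9 − 2·4
1 = −2·31 + 7·9
1 = 7·40 − 9·31
1 = −9·191 + 43·40
1 = 43·1759 − 396·191
1 = −396·8986 + 2023·1759
1 = 2023·37703 − 8488·8986
1 = −8488·197501 + 44463·37703
So 37703·44463 ≡ 1 (mod 197501).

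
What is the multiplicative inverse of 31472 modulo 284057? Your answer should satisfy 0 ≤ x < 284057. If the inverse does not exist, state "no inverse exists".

89887

Run Euclid on (284057, 31472):
284057 = 9·31472 + 809
31472 = 38·809 + 730
809 = 1·730 + 79
730 = 9·79 + 19
79 = 4·19 + 3
19 = 6·3 + 1
3 = 3·1 + 0
Since gcd(31472, 284057) = 1, back-substitute to write 1 as a combination:
1 = 19 − 6·3
1 = −6·79 + 25·19
1 = 25·730 − 231·79
1 = −231·809 + 256·730
1 = 256·31472 − 9959·809
1 = −9959·284057 + 89887·31472
So 31472·89887 ≡ 1 (mod 284057).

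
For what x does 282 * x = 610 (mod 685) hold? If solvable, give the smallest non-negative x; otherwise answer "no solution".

590

First find gcd(282, 685):
685 = 2*282 + 121
282 = 2*121 + 40
121 = 3*40 + 1
40 = 40*1 + 0
gcd = 1, so a unique solution mod 685 exists.
Back-substitute for the Bézout coefficients:
1 = 121 − 3·40
1 = −3·282 + 7·121
1 = 7·685 − 17·282
So 282·(-17) ≡ 1 (mod 685), giving 282⁻¹ ≡ 668.
x ≡ 282⁻¹·610 ≡ 668·610 ≡ 590 (mod 685).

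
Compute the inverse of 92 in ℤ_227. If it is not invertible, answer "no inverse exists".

190

gcd(227, 92) by repeated division:
227 = 2*92 + 43
92 = 2*43 + 6
43 = 7*6 + 1
6 = 6*1 + 0
Since gcd(92, 227) = 1, back-substitute to write 1 as a combination:
1 = 43 − 7·6
1 = −7·92 + 15·43
1 = 15·227 − 37·92
Thus 92·(-37) ≡ 1 (mod 227); reducing, -37 mod 227 = 190.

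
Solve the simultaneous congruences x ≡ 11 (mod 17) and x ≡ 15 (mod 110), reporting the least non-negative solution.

895

Write x = 11 + 17·k. Then 17·k ≡ 15 − 11 ≡ 4 (mod 110).
Need 17⁻¹ mod 110. Extended Euclid on (110, 17):
110 = 6*17 + 8
17 = 2*8 + 1
8 = 8*1 + 0
Back-substitute:
1 = 17 − 2·8
1 = −2·110 + 13·17
17⁻¹ ≡ 13 (mod 110), so k ≡ 13·4 ≡ 52 (mod 110).
x = 11 + 17·52 = 895.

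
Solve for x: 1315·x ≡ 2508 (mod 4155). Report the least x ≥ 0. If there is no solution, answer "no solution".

no solution

gcd(1315, 4155):
4155 = 3*1315 + 210
1315 = 6*210 + 55
210 = 3*55 + 45
55 = 1*45 + 10
45 = 4*10 + 5
10 = 2*5 + 0
gcd = 5, but 5 ∤ 2508, so the congruence has no solution.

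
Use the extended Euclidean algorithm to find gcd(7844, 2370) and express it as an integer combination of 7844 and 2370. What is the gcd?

Euclidean algorithm:
7844 = 3·2370 + 734
2370 = 3·734 + 168
734 = 4·168 + 62
168 = 2·62 + 44
62 = 1·44 + 18
44 = 2·18 + 8
18 = 2·8 + 2
8 = 4·2 + 0
gcd(7844, 2370) = 2.
Working backward:
2 = 18 − 2·8
2 = −2·44 + 5·18
2 = 5·62 − 7·44
2 = −7·168 + 19·62
2 = 19·734 − 83·168
2 = −83·2370 + 268·734
2 = 268·7844 − 887·2370
So 2 = (268)·7844 + (-887)·2370.

2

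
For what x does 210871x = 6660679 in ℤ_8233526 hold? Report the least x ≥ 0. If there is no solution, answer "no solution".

First find gcd(210871, 8233526):
8233526 = 39·210871 + 9557
210871 = 22·9557 + 617
9557 = 15·617 + 302
617 = 2·302 + 13
302 = 23·13 + 3
13 = 4·3 + 1
3 = 3·1 + 0
gcd = 1, so a unique solution mod 8233526 exists.
Back-substitute for the Bézout coefficients:
1 = 13 − 4·3
1 = −4·302 + 93·13
1 = 93·617 − 190·302
1 = −190·9557 + 2943·617
1 = 2943·210871 − 64936·9557
1 = −64936·8233526 + 2535447·210871
So 210871·(2535447) ≡ 1 (mod 8233526), giving 210871⁻¹ ≡ 2535447.
x ≡ 210871⁻¹·6660679 ≡ 2535447·6660679 ≡ 5176387 (mod 8233526).

5176387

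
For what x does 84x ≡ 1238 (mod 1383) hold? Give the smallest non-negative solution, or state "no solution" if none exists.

no solution

gcd(84, 1383):
1383 = 16·84 + 39
84 = 2·39 + 6
39 = 6·6 + 3
6 = 2·3 + 0
gcd = 3, but 3 ∤ 1238, so the congruence has no solution.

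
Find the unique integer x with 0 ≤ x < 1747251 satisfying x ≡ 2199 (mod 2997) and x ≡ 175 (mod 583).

1419780

Write x = 2199 + 2997·k. Then 2997·k ≡ 175 − 2199 ≡ 308 (mod 583).
Need 2997⁻¹ mod 583. Extended Euclid on (583, 82):
583 = 7·82 + 9
82 = 9·9 + 1
9 = 9·1 + 0
Back-substitute:
1 = 82 − 9·9
1 = −9·583 + 64·82
2997⁻¹ ≡ 64 (mod 583), so k ≡ 64·308 ≡ 473 (mod 583).
x = 2199 + 2997·473 = 1419780.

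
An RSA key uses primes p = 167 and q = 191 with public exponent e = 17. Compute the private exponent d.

φ(n) = (p−1)(q−1) = 166·190 = 31540.
Need d with 17·d ≡ 1 (mod 31540). Apply the extended Euclidean algorithm:
31540 = 1855×17 + 5
17 = 3×5 + 2
5 = 2×2 + 1
2 = 2×1 + 0
Back-substitute:
1 = 5 − 2·2
1 = −2·17 + 7·5
1 = 7·31540 − 12987·17
So 17·(-12987) ≡ 1 (mod 31540), hence d ≡ -12987 ≡ 18553 (mod 31540).

18553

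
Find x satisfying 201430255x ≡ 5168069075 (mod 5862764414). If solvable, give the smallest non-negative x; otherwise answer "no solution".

First find gcd(201430255, 5862764414):
5862764414 = 29·201430255 + 21287019
201430255 = 9·21287019 + 9847084
21287019 = 2·9847084 + 1592851
9847084 = 6·1592851 + 289978
1592851 = 5·289978 + 142961
289978 = 2·142961 + 4056
142961 = 35·4056 + 1001
4056 = 4·1001 + 52
1001 = 19·52 + 13
52 = 4·13 + 0
gcd = 13 and 13 | 5168069075, so solutions exist. Divide through by 13: 15494635x ≡ 397543775 (mod 450981878).
Now find 15494635⁻¹ mod 450981878:
450981878 = 29×15494635 + 1637463
15494635 = 9×1637463 + 757468
1637463 = 2×757468 + 122527
757468 = 6×122527 + 22306
122527 = 5×22306 + 10997
22306 = 2×10997 + 312
10997 = 35×312 + 77
312 = 4×77 + 4
77 = 19×4 + 1
4 = 4×1 + 0
Back-substitute:
1 = 77 − 19·4
1 = −19·312 + 77·77
1 = 77·10997 − 2714·312
1 = −2714·22306 + 5505·10997
1 = 5505·122527 − 30239·22306
1 = −30239·757468 + 186939·122527
1 = 186939·1637463 − 404117·757468
1 = −404117·15494635 + 3823992·1637463
1 = 3823992·450981878 − 111299885·15494635
So 15494635·(-111299885) ≡ 1 (mod 450981878), i.e. 15494635⁻¹ ≡ 339681993.
Then x ≡ 339681993·397543775 ≡ 181694703 (mod 450981878); the smallest non-negative solution is x = 181694703.

181694703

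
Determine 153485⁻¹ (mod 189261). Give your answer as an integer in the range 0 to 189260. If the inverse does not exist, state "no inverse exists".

9845

gcd(189261, 153485) by repeated division:
189261 = 1·153485 + 35776
153485 = 4·35776 + 10381
35776 = 3·10381 + 4633
10381 = 2·4633 + 1115
4633 = 4·1115 + 173
1115 = 6·173 + 77
173 = 2·77 + 19
77 = 4·19 + 1
19 = 19·1 + 0
gcd = 1, so the inverse exists. Back-substitute:
1 = 77 − 4·19
1 = −4·173 + 9·77
1 = 9·1115 − 58·173
1 = −58·4633 + 241·1115
1 = 241·10381 − 540·4633
1 = −540·35776 + 1861·10381
1 = 1861·153485 − 7984·35776
1 = −7984·189261 + 9845·153485
So 153485·9845 ≡ 1 (mod 189261).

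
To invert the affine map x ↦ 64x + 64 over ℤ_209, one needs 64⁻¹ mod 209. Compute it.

49

Extended Euclidean algorithm:
209 = 3×64 + 17
64 = 3×17 + 13
17 = 1×13 + 4
13 = 3×4 + 1
4 = 4×1 + 0
Since gcd(64, 209) = 1, back-substitute to write 1 as a combination:
1 = 13 − 3·4
1 = −3·17 + 4·13
1 = 4·64 − 15·17
1 = −15·209 + 49·64
So 64·49 ≡ 1 (mod 209).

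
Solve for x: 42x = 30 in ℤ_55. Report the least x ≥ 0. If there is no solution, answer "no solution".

40

First find gcd(42, 55):
55 = 1·42 + 13
42 = 3·13 + 3
13 = 4·3 + 1
3 = 3·1 + 0
gcd = 1, so a unique solution mod 55 exists.
Back-substitute for the Bézout coefficients:
1 = 13 − 4·3
1 = −4·42 + 13·13
1 = 13·55 − 17·42
So 42·(-17) ≡ 1 (mod 55), giving 42⁻¹ ≡ 38.
x ≡ 42⁻¹·30 ≡ 38·30 ≡ 40 (mod 55).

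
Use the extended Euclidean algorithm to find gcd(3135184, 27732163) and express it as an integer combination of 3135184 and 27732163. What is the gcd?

1

Apply Euclid's algorithm to 27732163 and 3135184:
27732163 = 8*3135184 + 2650691
3135184 = 1*2650691 + 484493
2650691 = 5*484493 + 228226
484493 = 2*228226 + 28041
228226 = 8*28041 + 3898
28041 = 7*3898 + 755
3898 = 5*755 + 123
755 = 6*123 + 17
123 = 7*17 + 4
17 = 4*4 + 1
4 = 4*1 + 0
gcd(3135184, 27732163) = 1.
Express as a combination:
1 = 17 − 4·4
1 = −4·123 + 29·17
1 = 29·755 − 178·123
1 = −178·3898 + 919·755
1 = 919·28041 − 6611·3898
1 = −6611·228226 + 53807·28041
1 = 53807·484493 − 114225·228226
1 = −114225·2650691 + 624932·484493
1 = 624932·3135184 − 739157·2650691
1 = −739157·27732163 + 6538188·3135184
So 1 = (-739157)·27732163 + (6538188)·3135184.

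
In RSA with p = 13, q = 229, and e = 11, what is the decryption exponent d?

φ(n) = (p−1)(q−1) = 12·228 = 2736.
Need d with 11·d ≡ 1 (mod 2736). Apply the extended Euclidean algorithm:
2736 = 248*11 + 8
11 = 1*8 + 3
8 = 2*3 + 2
3 = 1*2 + 1
2 = 2*1 + 0
Back-substitute:
1 = 3 − 2
1 = −8 + 3·3
1 = 3·11 − 4·8
1 = −4·2736 + 995·11
So 11·995 ≡ 1 (mod 2736), hence d = 995.

995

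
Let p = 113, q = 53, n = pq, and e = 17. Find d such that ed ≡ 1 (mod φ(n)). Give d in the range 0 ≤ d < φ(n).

1713

φ(n) = (p−1)(q−1) = 112·52 = 5824.
Need d with 17·d ≡ 1 (mod 5824). Apply the extended Euclidean algorithm:
5824 = 342·17 + 10
17 = 1·10 + 7
10 = 1·7 + 3
7 = 2·3 + 1
3 = 3·1 + 0
Back-substitute:
1 = 7 − 2·3
1 = −2·10 + 3·7
1 = 3·17 − 5·10
1 = −5·5824 + 1713·17
So 17·1713 ≡ 1 (mod 5824), hence d = 1713.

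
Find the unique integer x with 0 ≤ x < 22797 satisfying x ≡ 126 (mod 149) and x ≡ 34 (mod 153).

Write x = 126 + 149·k. Then 149·k ≡ 34 − 126 ≡ 61 (mod 153).
Need 149⁻¹ mod 153. Extended Euclid on (153, 149):
153 = 1·149 + 4
149 = 37·4 + 1
4 = 4·1 + 0
Back-substitute:
1 = 149 − 37·4
1 = −37·153 + 38·149
149⁻¹ ≡ 38 (mod 153), so k ≡ 38·61 ≡ 23 (mod 153).
x = 126 + 149·23 = 3553.

3553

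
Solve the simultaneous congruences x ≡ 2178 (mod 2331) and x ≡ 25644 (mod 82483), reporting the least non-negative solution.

Write x = 2178 + 2331·k. Then 2331·k ≡ 25644 − 2178 ≡ 23466 (mod 82483).
Need 2331⁻¹ mod 82483. Extended Euclid on (82483, 2331):
82483 = 35×2331 + 898
2331 = 2×898 + 535
898 = 1×535 + 363
535 = 1×363 + 172
363 = 2×172 + 19
172 = 9×19 + 1
19 = 19×1 + 0
Back-substitute:
1 = 172 − 9·19
1 = −9·363 + 19·172
1 = 19·535 − 28·363
1 = −28·898 + 47·535
1 = 47·2331 − 122·898
1 = −122·82483 + 4317·2331
2331⁻¹ ≡ 4317 (mod 82483), so k ≡ 4317·23466 ≡ 13598 (mod 82483).
x = 2178 + 2331·13598 = 31699116.

31699116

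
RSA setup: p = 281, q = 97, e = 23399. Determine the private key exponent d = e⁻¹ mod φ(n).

19799

φ(n) = (p−1)(q−1) = 280·96 = 26880.
Need d with 23399·d ≡ 1 (mod 26880). Apply the extended Euclidean algorithm:
26880 = 1×23399 + 3481
23399 = 6×3481 + 2513
3481 = 1×2513 + 968
2513 = 2×968 + 577
968 = 1×577 + 391
577 = 1×391 + 186
391 = 2×186 + 19
186 = 9×19 + 15
19 = 1×15 + 4
15 = 3×4 + 3
4 = 1×3 + 1
3 = 3×1 + 0
Back-substitute:
1 = 4 − 3
1 = −15 + 4·4
1 = 4·19 − 5·15
1 = −5·186 + 49·19
1 = 49·391 − 103·186
1 = −103·577 + 152·391
1 = 152·968 − 255·577
1 = −255·2513 + 662·968
1 = 662·3481 − 917·2513
1 = −917·23399 + 6164·3481
1 = 6164·26880 − 7081·23399
So 23399·(-7081) ≡ 1 (mod 26880), hence d ≡ -7081 ≡ 19799 (mod 26880).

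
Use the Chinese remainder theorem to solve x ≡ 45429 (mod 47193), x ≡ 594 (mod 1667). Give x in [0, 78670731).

Write x = 45429 + 47193·k. Then 47193·k ≡ 594 − 45429 ≡ 174 (mod 1667).
Need 47193⁻¹ mod 1667. Extended Euclid on (1667, 517):
1667 = 3·517 + 116
517 = 4·116 + 53
116 = 2·53 + 10
53 = 5·10 + 3
10 = 3·3 + 1
3 = 3·1 + 0
Back-substitute:
1 = 10 − 3·3
1 = −3·53 + 16·10
1 = 16·116 − 35·53
1 = −35·517 + 156·116
1 = 156·1667 − 503·517
47193⁻¹ ≡ 1164 (mod 1667), so k ≡ 1164·174 ≡ 829 (mod 1667).
x = 45429 + 47193·829 = 39168426.

39168426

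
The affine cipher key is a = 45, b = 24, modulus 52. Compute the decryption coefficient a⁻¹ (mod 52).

37

Apply the Euclidean algorithm to 52 and 45:
52 = 1*45 + 7
45 = 6*7 + 3
7 = 2*3 + 1
3 = 3*1 + 0
Since gcd(45, 52) = 1, back-substitute to write 1 as a combination:
1 = 7 − 2·3
1 = −2·45 + 13·7
1 = 13·52 − 15·45
Hence 45⁻¹ ≡ -15 ≡ 37 (mod 52).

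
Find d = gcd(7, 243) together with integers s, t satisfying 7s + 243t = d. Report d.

1

Repeated division:
243 = 34×7 + 5
7 = 1×5 + 2
5 = 2×2 + 1
2 = 2×1 + 0
gcd(7, 243) = 1.
Working backward:
1 = 5 − 2·2
1 = −2·7 + 3·5
1 = 3·243 − 104·7
So 1 = (3)·243 + (-104)·7.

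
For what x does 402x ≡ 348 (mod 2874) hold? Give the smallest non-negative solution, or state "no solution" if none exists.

151

First find gcd(402, 2874):
2874 = 7·402 + 60
402 = 6·60 + 42
60 = 1·42 + 18
42 = 2·18 + 6
18 = 3·6 + 0
gcd = 6 and 6 | 348, so solutions exist. Divide through by 6: 67x ≡ 58 (mod 479).
Now find 67⁻¹ mod 479:
479 = 7×67 + 10
67 = 6×10 + 7
10 = 1×7 + 3
7 = 2×3 + 1
3 = 3×1 + 0
Back-substitute:
1 = 7 − 2·3
1 = −2·10 + 3·7
1 = 3·67 − 20·10
1 = −20·479 + 143·67
So 67⁻¹ ≡ 143 (mod 479).
Then x ≡ 143·58 ≡ 151 (mod 479); the smallest non-negative solution is x = 151.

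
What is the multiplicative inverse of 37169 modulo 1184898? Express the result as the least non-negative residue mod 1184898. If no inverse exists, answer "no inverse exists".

no inverse exists

Compute gcd(37169, 1184898):
1184898 = 31·37169 + 32659
37169 = 1·32659 + 4510
32659 = 7·4510 + 1089
4510 = 4·1089 + 154
1089 = 7·154 + 11
154 = 14·11 + 0
Since gcd = 11 > 1, 37169 is not a unit mod 1184898.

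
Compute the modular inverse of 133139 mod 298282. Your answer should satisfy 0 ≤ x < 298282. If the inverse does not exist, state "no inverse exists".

121339

Run Euclid on (298282, 133139):
298282 = 2×133139 + 32004
133139 = 4×32004 + 5123
32004 = 6×5123 + 1266
5123 = 4×1266 + 59
1266 = 21×59 + 27
59 = 2×27 + 5
27 = 5×5 + 2
5 = 2×2 + 1
2 = 2×1 + 0
The gcd is 1. Working backward:
1 = 5 − 2·2
1 = −2·27 + 11·5
1 = 11·59 − 24·27
1 = −24·1266 + 515·59
1 = 515·5123 − 2084·1266
1 = −2084·32004 + 13019·5123
1 = 13019·133139 − 54160·32004
1 = −54160·298282 + 121339·133139
So 133139·121339 ≡ 1 (mod 298282).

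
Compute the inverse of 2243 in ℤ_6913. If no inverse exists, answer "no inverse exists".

6124

gcd(6913, 2243) by repeated division:
6913 = 3*2243 + 184
2243 = 12*184 + 35
184 = 5*35 + 9
35 = 3*9 + 8
9 = 1*8 + 1
8 = 8*1 + 0
Since gcd(2243, 6913) = 1, back-substitute to write 1 as a combination:
1 = 9 − 8
1 = −35 + 4·9
1 = 4·184 − 21·35
1 = −21·2243 + 256·184
1 = 256·6913 − 789·2243
Hence 2243⁻¹ ≡ -789 ≡ 6124 (mod 6913).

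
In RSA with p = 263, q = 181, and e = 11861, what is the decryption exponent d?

32381

φ(n) = (p−1)(q−1) = 262·180 = 47160.
Need d with 11861·d ≡ 1 (mod 47160). Apply the extended Euclidean algorithm:
47160 = 3·11861 + 11577
11861 = 1·11577 + 284
11577 = 40·284 + 217
284 = 1·217 + 67
217 = 3·67 + 16
67 = 4·16 + 3
16 = 5·3 + 1
3 = 3·1 + 0
Back-substitute:
1 = 16 − 5·3
1 = −5·67 + 21·16
1 = 21·217 − 68·67
1 = −68·284 + 89·217
1 = 89·11577 − 3628·284
1 = −3628·11861 + 3717·11577
1 = 3717·47160 − 14779·11861
So 11861·(-14779) ≡ 1 (mod 47160), hence d ≡ -14779 ≡ 32381 (mod 47160).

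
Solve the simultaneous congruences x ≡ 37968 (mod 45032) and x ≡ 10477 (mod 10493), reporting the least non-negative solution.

Write x = 37968 + 45032·k. Then 45032·k ≡ 10477 − 37968 ≡ 3988 (mod 10493).
Need 45032⁻¹ mod 10493. Extended Euclid on (10493, 3060):
10493 = 3*3060 + 1313
3060 = 2*1313 + 434
1313 = 3*434 + 11
434 = 39*11 + 5
11 = 2*5 + 1
5 = 5*1 + 0
Back-substitute:
1 = 11 − 2·5
1 = −2·434 + 79·11
1 = 79·1313 − 239·434
1 = −239·3060 + 557·1313
1 = 557·10493 − 1910·3060
45032⁻¹ ≡ 8583 (mod 10493), so k ≡ 8583·3988 ≡ 838 (mod 10493).
x = 37968 + 45032·838 = 37774784.

37774784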